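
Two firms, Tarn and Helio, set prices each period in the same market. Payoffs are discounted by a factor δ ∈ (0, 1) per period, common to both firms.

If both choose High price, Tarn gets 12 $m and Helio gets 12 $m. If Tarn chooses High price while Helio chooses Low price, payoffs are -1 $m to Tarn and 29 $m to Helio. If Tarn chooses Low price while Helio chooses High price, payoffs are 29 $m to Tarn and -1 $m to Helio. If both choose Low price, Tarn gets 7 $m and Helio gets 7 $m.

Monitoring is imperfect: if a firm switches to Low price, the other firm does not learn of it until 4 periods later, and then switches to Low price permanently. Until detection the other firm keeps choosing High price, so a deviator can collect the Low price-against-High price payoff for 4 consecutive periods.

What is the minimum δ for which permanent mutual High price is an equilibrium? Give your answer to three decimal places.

0.938

The best deviation is to choose Low price for all 4 undetected periods, earning 29 each, then 7 forever once detected.
Deviation value: 29(1−δ^4)/(1−δ) + 7δ^4/(1−δ); cooperation value: 12/(1−δ).
IC: 12 ≥ 29(1−δ^4) + 7δ^4 = 29 − 22δ^4.
So δ^4 ≥ 17/22, giving δ ≥ (17/22)^(1/4) ≈ 0.938.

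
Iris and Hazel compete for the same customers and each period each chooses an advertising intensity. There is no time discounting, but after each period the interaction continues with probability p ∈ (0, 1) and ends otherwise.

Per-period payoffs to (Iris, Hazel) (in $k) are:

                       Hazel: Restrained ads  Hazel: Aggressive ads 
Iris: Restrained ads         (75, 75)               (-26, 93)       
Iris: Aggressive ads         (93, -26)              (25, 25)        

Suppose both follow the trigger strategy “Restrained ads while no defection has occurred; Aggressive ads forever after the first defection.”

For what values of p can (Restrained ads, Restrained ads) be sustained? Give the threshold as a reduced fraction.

With no time discounting, the continuation probability p plays the role of the discount factor.
Grim-trigger IC: 75/(1−p) ≥ 93 + 25p/(1−p) ⇒ p ≥ (93−75)/(93−25) = 9/34.

9/34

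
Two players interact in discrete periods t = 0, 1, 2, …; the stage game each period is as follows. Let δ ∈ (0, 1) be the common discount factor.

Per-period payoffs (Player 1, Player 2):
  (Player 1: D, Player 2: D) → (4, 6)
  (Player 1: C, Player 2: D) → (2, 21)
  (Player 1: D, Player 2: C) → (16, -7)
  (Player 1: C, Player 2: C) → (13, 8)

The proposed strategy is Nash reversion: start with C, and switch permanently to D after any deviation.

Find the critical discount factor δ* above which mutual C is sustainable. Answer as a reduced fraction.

13/15

Player 1: cooperation gives 13 each period; deviation gives 16 once then 4 forever.
  13/(1−δ) ≥ 16 + 4δ/(1−δ) ⇒ δ ≥ 3/12 = 1/4.
Player 2: cooperation gives 8 each period; deviation gives 21 once then 6 forever.
  δ ≥ 13/15.
Both must hold, so the binding constraint is Player 2's: δ ≥ 13/15.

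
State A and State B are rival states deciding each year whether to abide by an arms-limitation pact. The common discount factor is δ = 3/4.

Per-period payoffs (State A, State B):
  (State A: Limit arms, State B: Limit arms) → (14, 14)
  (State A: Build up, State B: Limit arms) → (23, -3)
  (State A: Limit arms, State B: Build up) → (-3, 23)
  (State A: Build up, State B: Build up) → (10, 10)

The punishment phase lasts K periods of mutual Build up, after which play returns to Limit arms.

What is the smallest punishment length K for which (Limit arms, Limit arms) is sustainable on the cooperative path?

No profitable deviation requires (14−10)(δ+…+δ^K) ≥ 23−14, i.e. δ+…+δ^K ≥ 9/4 ≈ 2.2500.
With δ = 3/4, the partial sums are K=1: 0.7500, K=2: 1.3125, K=3: 1.7344, K=4: 2.0508, K=5: 2.2881.
K = 5 is the first length at which the sum reaches 2.2500.

5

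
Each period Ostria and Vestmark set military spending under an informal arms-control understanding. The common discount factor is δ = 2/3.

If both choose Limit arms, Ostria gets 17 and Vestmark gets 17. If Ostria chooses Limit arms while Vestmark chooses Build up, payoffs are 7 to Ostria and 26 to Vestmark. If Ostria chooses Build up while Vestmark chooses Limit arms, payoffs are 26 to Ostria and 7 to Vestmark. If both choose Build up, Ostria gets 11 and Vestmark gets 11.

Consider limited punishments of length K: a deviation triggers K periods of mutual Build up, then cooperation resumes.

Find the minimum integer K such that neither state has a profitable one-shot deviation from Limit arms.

4

IC: δ(1−δ^K)/(1−δ) ≥ (26−17)/(17−11) = 3/2.
With δ = 2/3: need 1 − δ^K ≥ 3/2·(1−2/3)/(2/3), i.e. δ^K ≤ 0.2500.
Since (2/3)^3 = 0.2963 and (2/3)^4 = 0.1975, the smallest such K is 4.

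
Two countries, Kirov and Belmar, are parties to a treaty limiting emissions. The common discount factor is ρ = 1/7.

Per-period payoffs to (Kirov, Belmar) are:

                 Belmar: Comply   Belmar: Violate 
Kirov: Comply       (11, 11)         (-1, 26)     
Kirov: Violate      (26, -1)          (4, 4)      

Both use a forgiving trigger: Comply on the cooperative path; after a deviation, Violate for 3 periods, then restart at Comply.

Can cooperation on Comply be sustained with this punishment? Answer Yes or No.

Comparing payoff streams over the 4 periods until play realigns: cooperate → 11(1+ρ+…+ρ^3); deviate → 26 + 4(ρ+…+ρ^3).
Cooperation is sustained iff (11−4)(ρ+…+ρ^3) ≥ 26−11.
ρ+…+ρ^3 = 1/7·(1−(1/7)^3)/(1−1/7) = 0.1662, and (26−11)/(11−4) = 2.1429.
0.1662 < 2.1429, so cooperation is not sustainable.

No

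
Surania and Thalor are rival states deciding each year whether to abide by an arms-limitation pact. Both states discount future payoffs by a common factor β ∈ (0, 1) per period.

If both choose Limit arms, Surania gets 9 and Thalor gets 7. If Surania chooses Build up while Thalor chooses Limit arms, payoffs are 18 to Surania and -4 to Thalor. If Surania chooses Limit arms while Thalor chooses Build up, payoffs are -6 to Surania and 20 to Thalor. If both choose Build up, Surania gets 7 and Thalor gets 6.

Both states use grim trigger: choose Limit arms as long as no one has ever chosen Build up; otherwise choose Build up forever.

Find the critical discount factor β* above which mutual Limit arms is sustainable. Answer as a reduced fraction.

For Surania: deviation gain 18−9 = 9, per-period punishment loss 9−7 = 2. IC gives β ≥ 9/11.
For Thalor: gain 13, loss 1 per period, so β ≥ 13/14.
The tighter constraint is Thalor's, so cooperation needs β ≥ 13/14.

13/14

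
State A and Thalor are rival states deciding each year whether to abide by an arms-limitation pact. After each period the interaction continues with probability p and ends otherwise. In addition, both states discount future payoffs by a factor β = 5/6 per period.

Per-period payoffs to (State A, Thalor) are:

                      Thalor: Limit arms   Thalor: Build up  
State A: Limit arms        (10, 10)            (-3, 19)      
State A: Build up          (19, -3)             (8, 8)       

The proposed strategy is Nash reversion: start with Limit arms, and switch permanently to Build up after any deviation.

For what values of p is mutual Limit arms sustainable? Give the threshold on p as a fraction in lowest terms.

54/55

With continuation probability p and discount β, the effective per-period discount factor is βp.
Grim-trigger IC: βp ≥ (19−10)/(19−8) = 9/11.
So p ≥ (9/11)/(5/6) = 54/55.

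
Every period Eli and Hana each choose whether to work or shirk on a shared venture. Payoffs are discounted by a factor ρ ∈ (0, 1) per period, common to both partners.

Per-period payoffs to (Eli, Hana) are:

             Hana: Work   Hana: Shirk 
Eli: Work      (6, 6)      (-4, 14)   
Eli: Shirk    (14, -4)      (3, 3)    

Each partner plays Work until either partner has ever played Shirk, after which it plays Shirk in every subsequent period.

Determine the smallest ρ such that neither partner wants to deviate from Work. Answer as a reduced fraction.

Under grim trigger the critical discount factor is (T−C)/(T−P) with T = 14, C = 6, P = 3.
ρ* = (14−6)/(14−3) = 8/11.

8/11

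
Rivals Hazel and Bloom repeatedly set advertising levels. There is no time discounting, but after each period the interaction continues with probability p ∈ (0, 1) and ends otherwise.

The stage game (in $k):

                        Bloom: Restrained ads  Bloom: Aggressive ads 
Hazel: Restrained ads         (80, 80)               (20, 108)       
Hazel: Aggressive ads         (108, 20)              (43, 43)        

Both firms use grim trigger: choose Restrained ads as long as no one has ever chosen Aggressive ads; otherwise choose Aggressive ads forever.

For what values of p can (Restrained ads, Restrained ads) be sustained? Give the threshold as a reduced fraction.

With no time discounting, the continuation probability p plays the role of the discount factor.
Grim-trigger IC: 80/(1−p) ≥ 108 + 43p/(1−p) ⇒ p ≥ (108−80)/(108−43) = 28/65.

28/65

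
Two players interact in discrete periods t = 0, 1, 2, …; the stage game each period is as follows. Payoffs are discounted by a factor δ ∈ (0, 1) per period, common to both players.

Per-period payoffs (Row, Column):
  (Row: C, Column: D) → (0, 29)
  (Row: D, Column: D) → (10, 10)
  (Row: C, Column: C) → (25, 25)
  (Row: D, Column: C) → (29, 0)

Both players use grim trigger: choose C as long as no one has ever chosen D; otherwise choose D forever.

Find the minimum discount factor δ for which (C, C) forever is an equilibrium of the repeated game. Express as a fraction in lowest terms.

4/19

25/(1−δ) ≥ 29 + 10δ/(1−δ)
25 ≥ 29 − 19δ
δ ≥ 4/19.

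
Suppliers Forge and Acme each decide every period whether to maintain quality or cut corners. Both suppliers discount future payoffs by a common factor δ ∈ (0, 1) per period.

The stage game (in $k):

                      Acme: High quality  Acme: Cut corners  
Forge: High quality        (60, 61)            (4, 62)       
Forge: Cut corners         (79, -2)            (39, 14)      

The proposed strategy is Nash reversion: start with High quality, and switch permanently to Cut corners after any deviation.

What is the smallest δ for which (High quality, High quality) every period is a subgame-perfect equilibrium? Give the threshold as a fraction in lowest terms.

Forge: cooperation gives 60 each period; deviation gives 79 once then 39 forever.
  60/(1−δ) ≥ 79 + 39δ/(1−δ) ⇒ δ ≥ 19/40.
Acme: cooperation gives 61 each period; deviation gives 62 once then 14 forever.
  δ ≥ 1/48.
Both must hold, so the binding constraint is Forge's: δ ≥ 19/40.

19/40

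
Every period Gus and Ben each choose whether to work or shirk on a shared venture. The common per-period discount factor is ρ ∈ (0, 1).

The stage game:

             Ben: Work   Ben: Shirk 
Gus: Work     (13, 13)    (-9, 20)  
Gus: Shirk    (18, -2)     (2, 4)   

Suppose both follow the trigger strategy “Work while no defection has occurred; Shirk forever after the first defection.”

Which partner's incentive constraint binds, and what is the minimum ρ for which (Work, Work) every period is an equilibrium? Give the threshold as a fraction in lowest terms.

Ben; ρ ≥ 7/16

For Gus: deviation gain 18−13 = 5, per-period punishment loss 13−2 = 11. IC gives ρ ≥ 5/16.
For Ben: gain 7, loss 9 per period, so ρ ≥ 7/16.
The tighter constraint is Ben's, so cooperation needs ρ ≥ 7/16.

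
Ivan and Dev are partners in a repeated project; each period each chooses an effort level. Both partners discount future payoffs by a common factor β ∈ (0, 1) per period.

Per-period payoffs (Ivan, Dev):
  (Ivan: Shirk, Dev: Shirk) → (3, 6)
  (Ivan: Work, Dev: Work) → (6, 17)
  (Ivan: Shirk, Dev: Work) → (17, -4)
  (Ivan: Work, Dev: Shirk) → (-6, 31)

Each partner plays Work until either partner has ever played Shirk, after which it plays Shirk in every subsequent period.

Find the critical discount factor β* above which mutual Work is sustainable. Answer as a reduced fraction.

11/14

Ivan's threshold: (17−6)/(17−3) = 11/14.
Dev's threshold: (31−17)/(31−6) = 14/25.
11/14 > 14/25, so Ivan binds and β* = 11/14.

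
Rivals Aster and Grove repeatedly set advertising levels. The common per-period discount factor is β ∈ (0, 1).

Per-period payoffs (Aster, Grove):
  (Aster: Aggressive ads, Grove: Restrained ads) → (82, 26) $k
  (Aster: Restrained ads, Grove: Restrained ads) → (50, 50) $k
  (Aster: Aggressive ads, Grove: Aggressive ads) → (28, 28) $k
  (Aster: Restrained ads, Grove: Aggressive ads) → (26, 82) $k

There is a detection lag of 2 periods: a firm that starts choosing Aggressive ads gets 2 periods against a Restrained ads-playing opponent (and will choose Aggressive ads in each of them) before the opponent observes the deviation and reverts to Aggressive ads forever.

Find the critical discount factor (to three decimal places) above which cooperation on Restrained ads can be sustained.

0.770

The best deviation is to choose Aggressive ads for all 2 undetected periods, earning 82 each, then 28 forever once detected.
Deviation value: 82(1−β^2)/(1−β) + 28β^2/(1−β); cooperation value: 50/(1−β).
IC: 50 ≥ 82(1−β^2) + 28β^2 = 82 − 54β^2.
So β^2 ≥ 32/54 = 16/27, giving β ≥ (16/27)^(1/2) ≈ 0.770.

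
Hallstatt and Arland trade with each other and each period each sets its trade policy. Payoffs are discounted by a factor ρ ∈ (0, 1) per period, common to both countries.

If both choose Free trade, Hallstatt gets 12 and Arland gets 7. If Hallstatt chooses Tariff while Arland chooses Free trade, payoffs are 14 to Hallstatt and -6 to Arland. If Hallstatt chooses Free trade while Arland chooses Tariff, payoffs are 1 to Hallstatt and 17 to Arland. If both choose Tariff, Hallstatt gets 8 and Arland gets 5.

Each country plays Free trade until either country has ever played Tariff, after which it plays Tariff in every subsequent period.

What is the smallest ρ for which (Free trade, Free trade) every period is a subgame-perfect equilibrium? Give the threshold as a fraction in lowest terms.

For Hallstatt: deviation gain 14−12 = 2, per-period punishment loss 12−8 = 4. IC gives ρ ≥ 2/6 = 1/3.
For Arland: gain 10, loss 2 per period, so ρ ≥ 10/12 = 5/6.
The tighter constraint is Arland's, so cooperation needs ρ ≥ 5/6.

5/6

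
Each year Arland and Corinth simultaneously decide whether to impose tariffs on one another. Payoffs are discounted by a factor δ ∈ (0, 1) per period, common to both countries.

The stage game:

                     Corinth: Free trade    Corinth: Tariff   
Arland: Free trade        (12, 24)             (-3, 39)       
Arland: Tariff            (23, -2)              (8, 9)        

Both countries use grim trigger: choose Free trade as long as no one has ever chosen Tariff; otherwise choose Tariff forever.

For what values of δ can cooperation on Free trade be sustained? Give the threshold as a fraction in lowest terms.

11/15

For Arland: deviation gain 23−12 = 11, per-period punishment loss 12−8 = 4. IC gives δ ≥ 11/15.
For Corinth: gain 15, loss 15 per period, so δ ≥ 15/30 = 1/2.
The tighter constraint is Arland's, so cooperation needs δ ≥ 11/15.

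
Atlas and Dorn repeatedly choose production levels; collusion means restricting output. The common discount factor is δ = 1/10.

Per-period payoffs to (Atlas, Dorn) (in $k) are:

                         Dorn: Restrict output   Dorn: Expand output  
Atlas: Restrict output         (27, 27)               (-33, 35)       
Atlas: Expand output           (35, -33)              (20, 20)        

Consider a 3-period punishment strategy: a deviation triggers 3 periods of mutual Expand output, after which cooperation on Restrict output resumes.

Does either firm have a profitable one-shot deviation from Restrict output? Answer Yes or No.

Comparing payoff streams over the 4 periods until play realigns: cooperate → 27(1+δ+…+δ^3); deviate → 35 + 20(δ+…+δ^3).
Cooperation is sustained iff (27−20)(δ+…+δ^3) ≥ 35−27.
δ+…+δ^3 = 1/10·(1−(1/10)^3)/(1−1/10) = 0.1110, and (35−27)/(27−20) = 1.1429.
0.1110 < 1.1429, so cooperation is not sustainable.

Yes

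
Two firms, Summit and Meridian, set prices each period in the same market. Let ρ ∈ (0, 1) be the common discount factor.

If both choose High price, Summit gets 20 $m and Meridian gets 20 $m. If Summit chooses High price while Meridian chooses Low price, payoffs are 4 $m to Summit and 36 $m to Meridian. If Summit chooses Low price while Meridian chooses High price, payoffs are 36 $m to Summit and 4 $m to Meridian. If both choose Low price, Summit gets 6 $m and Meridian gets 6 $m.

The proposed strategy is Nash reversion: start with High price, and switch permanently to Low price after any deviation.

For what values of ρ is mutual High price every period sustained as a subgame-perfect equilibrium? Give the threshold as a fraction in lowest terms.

Cooperation forever yields 20 each period: 20/(1−ρ).
Deviating yields 36 once, then 6 forever: 36 + 6ρ/(1−ρ).
No profitable deviation requires 20/(1−ρ) ≥ 36 + 6ρ/(1−ρ).
Multiplying by (1−ρ): 20 ≥ 36(1−ρ) + 6ρ = 36 − 30ρ.
So 30ρ ≥ 16, i.e. ρ ≥ 16/30 = 8/15.

8/15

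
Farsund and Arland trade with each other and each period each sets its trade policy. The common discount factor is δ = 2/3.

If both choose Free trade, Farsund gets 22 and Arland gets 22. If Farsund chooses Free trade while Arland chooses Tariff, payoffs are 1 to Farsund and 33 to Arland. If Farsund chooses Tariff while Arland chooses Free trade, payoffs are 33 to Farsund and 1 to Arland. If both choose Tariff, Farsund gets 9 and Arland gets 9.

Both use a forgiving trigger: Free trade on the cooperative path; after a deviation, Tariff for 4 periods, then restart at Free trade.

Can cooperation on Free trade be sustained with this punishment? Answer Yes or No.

Yes

A one-shot deviation gives 33 now, then 9 for 4 periods, then back to 22.
Gain from deviating: (33−22) today; loss: (22−9) in each of the next 4 periods.
No-deviation condition: (22−9)(δ+…+δ^4) ≥ 33−22, i.e. δ+…+δ^4 ≥ 11/13.
At δ = 2/3: δ+…+δ^4 = 1.6049 ≥ 0.8462.
So cooperation is sustainable.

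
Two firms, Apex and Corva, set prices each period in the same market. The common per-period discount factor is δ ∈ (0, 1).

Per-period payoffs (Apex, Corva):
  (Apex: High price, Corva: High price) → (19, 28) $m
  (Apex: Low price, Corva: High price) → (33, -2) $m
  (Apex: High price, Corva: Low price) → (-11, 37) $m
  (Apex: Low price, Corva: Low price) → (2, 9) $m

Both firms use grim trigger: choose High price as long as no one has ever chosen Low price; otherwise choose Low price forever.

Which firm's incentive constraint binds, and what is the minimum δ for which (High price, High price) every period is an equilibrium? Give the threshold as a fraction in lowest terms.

Apex's threshold: (33−19)/(33−2) = 14/31.
Corva's threshold: (37−28)/(37−9) = 9/28.
14/31 > 9/28, so Apex binds and δ* = 14/31.

Apex; δ ≥ 14/31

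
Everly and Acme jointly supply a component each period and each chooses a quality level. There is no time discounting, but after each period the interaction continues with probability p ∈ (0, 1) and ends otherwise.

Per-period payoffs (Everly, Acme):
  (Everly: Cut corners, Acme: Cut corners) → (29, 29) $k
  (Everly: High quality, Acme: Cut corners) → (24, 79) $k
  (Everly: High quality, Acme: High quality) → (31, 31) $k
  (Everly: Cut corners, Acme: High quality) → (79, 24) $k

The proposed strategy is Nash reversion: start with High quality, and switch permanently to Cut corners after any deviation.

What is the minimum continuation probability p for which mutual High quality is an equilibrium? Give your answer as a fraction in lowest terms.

With no time discounting, the continuation probability p plays the role of the discount factor.
Grim-trigger IC: 31/(1−p) ≥ 79 + 29p/(1−p) ⇒ p ≥ (79−31)/(79−29) = 24/25.

24/25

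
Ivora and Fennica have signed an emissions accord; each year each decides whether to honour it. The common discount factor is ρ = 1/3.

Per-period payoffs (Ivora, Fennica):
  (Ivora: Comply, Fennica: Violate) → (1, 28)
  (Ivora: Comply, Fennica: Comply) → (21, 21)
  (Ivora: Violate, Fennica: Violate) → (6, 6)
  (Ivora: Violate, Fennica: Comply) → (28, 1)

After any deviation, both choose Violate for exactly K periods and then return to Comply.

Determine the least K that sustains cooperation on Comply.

3

IC: ρ(1−ρ^K)/(1−ρ) ≥ (28−21)/(21−6) = 7/15.
With ρ = 1/3: need 1 − ρ^K ≥ 7/15·(1−1/3)/(1/3), i.e. ρ^K ≤ 0.0667.
Since (1/3)^2 = 0.1111 and (1/3)^3 = 0.0370, the smallest such K is 3.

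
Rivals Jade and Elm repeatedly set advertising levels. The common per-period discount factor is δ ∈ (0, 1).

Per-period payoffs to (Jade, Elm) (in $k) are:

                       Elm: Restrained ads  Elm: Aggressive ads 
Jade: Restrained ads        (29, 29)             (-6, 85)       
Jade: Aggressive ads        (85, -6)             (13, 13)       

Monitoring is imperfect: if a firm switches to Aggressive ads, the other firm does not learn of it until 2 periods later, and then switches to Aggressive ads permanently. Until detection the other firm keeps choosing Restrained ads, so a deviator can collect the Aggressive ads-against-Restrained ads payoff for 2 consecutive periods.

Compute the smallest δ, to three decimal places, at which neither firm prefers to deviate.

0.882

A deviator earns 85 for 2 periods, then 13 forever; cooperating earns 29 forever. Multiplying the IC by (1−δ):
29 ≥ 85(1−δ^2) + 13δ^2, so 72·δ^2 ≥ 56 and δ^2 ≥ 7/9.
δ ≥ (7/9)^(1/2) ≈ 0.882.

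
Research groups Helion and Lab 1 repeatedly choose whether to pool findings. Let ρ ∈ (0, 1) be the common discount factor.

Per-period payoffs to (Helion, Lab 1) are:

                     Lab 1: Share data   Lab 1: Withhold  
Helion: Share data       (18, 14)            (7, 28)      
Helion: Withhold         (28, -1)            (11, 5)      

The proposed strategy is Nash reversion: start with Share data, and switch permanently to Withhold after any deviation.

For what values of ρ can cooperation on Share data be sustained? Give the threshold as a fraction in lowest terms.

14/23

Helion: cooperation gives 18 each period; deviation gives 28 once then 11 forever.
  18/(1−ρ) ≥ 28 + 11ρ/(1−ρ) ⇒ ρ ≥ 10/17.
Lab 1: cooperation gives 14 each period; deviation gives 28 once then 5 forever.
  ρ ≥ 14/23.
Both must hold, so the binding constraint is Lab 1's: ρ ≥ 14/23.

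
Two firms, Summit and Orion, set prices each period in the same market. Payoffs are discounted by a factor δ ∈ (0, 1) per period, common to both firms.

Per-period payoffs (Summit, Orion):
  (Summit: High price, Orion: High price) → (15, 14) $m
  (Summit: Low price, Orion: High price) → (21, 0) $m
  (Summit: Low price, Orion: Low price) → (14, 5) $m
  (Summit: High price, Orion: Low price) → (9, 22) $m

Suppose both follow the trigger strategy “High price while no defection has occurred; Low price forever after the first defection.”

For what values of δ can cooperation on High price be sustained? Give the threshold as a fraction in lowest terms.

For Summit: deviation gain 21−15 = 6, per-period punishment loss 15−14 = 1. IC gives δ ≥ 6/7.
For Orion: gain 8, loss 9 per period, so δ ≥ 8/17.
The tighter constraint is Summit's, so cooperation needs δ ≥ 6/7.

6/7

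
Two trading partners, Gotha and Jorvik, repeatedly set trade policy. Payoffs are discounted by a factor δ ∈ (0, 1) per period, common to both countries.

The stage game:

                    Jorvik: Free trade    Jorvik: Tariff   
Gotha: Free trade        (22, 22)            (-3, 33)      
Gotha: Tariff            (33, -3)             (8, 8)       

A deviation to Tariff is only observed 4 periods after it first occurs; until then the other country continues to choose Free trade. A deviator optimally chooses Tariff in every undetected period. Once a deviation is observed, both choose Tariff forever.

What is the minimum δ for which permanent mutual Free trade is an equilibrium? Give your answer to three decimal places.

0.814

A deviator earns 33 for 4 periods, then 8 forever; cooperating earns 22 forever. Multiplying the IC by (1−δ):
22 ≥ 33(1−δ^4) + 8δ^4, so 25·δ^4 ≥ 11 and δ^4 ≥ 11/25.
δ ≥ (11/25)^(1/4) ≈ 0.814.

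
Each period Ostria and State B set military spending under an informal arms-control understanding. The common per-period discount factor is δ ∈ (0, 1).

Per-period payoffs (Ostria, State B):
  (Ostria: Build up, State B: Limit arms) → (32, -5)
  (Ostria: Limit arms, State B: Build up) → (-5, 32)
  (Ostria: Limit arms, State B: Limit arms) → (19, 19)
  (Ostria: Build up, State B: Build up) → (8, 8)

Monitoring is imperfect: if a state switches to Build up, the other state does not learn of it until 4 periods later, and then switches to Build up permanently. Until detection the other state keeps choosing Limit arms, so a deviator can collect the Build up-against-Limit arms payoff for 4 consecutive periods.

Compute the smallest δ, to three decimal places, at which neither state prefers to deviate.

0.858

Deviating for the 4 undetected periods gains 32−19 = 13 per period over cooperation, then loses 19−8 = 11 per period forever once punishment starts.
Gain: 13(1 + δ + … + δ^3); loss: 11·δ^4/(1−δ).
No profitable deviation ⇔ 13(1−δ^4) ≤ 11·δ^4, i.e. δ^4 ≥ 13/(13+11) = 13/24.
Hence δ ≥ (13/24)^(1/4) ≈ 0.858.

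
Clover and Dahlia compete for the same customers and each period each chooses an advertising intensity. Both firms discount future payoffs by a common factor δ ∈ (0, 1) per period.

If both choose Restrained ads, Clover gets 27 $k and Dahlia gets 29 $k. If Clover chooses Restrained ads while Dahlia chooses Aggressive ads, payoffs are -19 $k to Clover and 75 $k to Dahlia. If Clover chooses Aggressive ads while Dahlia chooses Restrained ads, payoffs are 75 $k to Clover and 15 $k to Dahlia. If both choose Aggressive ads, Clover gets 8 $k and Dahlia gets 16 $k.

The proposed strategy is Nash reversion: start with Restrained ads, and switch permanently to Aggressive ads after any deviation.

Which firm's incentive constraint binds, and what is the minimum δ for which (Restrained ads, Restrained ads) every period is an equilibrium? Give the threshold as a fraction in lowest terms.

Clover: cooperation gives 27 each period; deviation gives 75 once then 8 forever.
  27/(1−δ) ≥ 75 + 8δ/(1−δ) ⇒ δ ≥ 48/67.
Dahlia: cooperation gives 29 each period; deviation gives 75 once then 16 forever.
  δ ≥ 46/59.
Both must hold, so the binding constraint is Dahlia's: δ ≥ 46/59.

Dahlia; δ ≥ 46/59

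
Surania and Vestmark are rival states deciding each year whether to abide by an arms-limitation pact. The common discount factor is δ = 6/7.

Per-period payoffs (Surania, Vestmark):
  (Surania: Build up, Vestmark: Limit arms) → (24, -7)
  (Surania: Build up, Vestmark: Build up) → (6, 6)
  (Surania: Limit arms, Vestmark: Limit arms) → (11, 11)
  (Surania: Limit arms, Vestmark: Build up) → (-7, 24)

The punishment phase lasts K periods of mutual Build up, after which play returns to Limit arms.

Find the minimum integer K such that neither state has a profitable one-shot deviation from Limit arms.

No profitable deviation requires (11−6)(δ+…+δ^K) ≥ 24−11, i.e. δ+…+δ^K ≥ 13/5 ≈ 2.6000.
With δ = 6/7, the partial sums are K=1: 0.8571, K=2: 1.5918, K=3: 2.2216, K=4: 2.7613.
K = 4 is the first length at which the sum reaches 2.6000.

4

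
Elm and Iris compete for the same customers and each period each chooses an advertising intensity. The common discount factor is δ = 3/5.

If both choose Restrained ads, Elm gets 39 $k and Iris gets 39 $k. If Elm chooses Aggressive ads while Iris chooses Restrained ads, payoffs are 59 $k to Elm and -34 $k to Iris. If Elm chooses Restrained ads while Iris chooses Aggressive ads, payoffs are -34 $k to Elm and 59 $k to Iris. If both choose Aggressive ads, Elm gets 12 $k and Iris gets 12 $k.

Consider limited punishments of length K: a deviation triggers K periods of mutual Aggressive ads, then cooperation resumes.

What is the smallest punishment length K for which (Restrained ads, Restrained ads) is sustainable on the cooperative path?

2

Need Σ_{k=1}^{K} δ^k ≥ (59−39)/(39−12) = 0.7407 at δ = 3/5.
At K = 1 the sum is 0.6000 < 0.7407; at K = 2 it is 0.9600 ≥ 0.7407.
So the minimum punishment length is K = 2.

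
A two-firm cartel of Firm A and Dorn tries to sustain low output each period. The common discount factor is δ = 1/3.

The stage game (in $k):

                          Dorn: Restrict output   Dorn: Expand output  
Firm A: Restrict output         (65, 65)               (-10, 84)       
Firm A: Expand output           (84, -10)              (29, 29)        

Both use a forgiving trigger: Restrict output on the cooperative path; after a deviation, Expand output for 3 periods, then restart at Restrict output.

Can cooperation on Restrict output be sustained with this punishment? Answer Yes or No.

No

IC: δ+…+δ^3 ≥ (84−65)/(65−29) = 19/36.
At δ = 1/3: partial sum = 0.4815 < 0.5278. Cooperation not sustainable.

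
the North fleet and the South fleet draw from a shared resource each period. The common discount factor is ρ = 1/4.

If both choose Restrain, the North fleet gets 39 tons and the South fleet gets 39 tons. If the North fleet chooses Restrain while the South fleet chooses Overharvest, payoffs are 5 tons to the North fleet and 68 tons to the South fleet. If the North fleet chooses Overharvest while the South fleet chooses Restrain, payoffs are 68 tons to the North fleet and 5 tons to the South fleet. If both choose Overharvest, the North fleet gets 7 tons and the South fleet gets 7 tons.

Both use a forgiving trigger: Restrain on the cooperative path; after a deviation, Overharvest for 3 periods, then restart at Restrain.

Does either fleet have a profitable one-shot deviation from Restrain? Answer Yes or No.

Yes

A one-shot deviation gives 68 now, then 7 for 3 periods, then back to 39.
Gain from deviating: (68−39) today; loss: (39−7) in each of the next 3 periods.
No-deviation condition: (39−7)(ρ+…+ρ^3) ≥ 68−39, i.e. ρ+…+ρ^3 ≥ 29/32.
At ρ = 1/4: ρ+…+ρ^3 = 0.3281 < 0.9062.
So cooperation is not sustainable.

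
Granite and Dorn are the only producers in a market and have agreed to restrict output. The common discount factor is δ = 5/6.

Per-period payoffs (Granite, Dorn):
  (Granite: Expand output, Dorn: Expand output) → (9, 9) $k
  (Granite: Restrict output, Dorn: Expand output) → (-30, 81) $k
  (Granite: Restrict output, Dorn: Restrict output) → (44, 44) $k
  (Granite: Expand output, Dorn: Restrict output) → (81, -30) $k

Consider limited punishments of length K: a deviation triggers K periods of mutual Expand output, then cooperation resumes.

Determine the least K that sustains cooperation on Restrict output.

2

Need Σ_{k=1}^{K} δ^k ≥ (81−44)/(44−9) = 1.0571 at δ = 5/6.
At K = 1 the sum is 0.8333 < 1.0571; at K = 2 it is 1.5278 ≥ 1.0571.
So the minimum punishment length is K = 2.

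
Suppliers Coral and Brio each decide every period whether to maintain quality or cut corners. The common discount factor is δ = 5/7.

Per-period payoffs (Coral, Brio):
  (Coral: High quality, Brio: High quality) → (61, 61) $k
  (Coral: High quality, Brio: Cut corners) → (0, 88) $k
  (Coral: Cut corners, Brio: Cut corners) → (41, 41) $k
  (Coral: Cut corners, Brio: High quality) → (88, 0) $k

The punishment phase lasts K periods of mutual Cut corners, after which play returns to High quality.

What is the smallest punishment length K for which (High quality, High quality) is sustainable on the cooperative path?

IC: δ(1−δ^K)/(1−δ) ≥ (88−61)/(61−41) = 27/20.
With δ = 5/7: need 1 − δ^K ≥ 27/20·(1−5/7)/(5/7), i.e. δ^K ≤ 0.4600.
Since (5/7)^2 = 0.5102 and (5/7)^3 = 0.3644, the smallest such K is 3.

3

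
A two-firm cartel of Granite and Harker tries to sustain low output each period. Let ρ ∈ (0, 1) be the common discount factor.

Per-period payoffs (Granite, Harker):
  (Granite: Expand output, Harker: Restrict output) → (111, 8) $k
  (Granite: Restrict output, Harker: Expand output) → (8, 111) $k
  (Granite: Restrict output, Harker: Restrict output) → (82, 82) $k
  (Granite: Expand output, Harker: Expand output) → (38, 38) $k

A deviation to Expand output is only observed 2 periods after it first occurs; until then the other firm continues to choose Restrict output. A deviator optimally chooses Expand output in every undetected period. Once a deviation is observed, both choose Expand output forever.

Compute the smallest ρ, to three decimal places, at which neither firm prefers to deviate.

0.630

A deviator earns 111 for 2 periods, then 38 forever; cooperating earns 82 forever. Multiplying the IC by (1−ρ):
82 ≥ 111(1−ρ^2) + 38ρ^2, so 73·ρ^2 ≥ 29 and ρ^2 ≥ 29/73.
ρ ≥ (29/73)^(1/2) ≈ 0.630.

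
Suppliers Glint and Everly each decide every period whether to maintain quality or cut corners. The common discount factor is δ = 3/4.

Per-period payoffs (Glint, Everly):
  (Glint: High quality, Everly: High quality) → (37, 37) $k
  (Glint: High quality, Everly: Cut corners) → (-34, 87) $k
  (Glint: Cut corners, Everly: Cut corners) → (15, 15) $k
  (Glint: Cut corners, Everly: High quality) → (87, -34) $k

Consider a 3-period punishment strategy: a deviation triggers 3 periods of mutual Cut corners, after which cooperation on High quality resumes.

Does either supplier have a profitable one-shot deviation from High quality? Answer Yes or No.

Yes

A one-shot deviation gives 87 now, then 15 for 3 periods, then back to 37.
Gain from deviating: (87−37) today; loss: (37−15) in each of the next 3 periods.
No-deviation condition: (37−15)(δ+…+δ^3) ≥ 87−37, i.e. δ+…+δ^3 ≥ 25/11.
At δ = 3/4: δ+…+δ^3 = 1.7344 < 2.2727.
So cooperation is not sustainable.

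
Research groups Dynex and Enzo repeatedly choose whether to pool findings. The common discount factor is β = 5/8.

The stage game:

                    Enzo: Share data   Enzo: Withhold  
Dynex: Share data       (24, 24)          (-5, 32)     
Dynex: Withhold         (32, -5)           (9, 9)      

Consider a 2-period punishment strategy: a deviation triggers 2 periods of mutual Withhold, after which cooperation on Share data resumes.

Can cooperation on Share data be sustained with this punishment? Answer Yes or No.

Yes

IC: β+…+β^2 ≥ (32−24)/(24−9) = 8/15.
At β = 5/8: partial sum = 1.0156 ≥ 0.5333. Cooperation sustainable.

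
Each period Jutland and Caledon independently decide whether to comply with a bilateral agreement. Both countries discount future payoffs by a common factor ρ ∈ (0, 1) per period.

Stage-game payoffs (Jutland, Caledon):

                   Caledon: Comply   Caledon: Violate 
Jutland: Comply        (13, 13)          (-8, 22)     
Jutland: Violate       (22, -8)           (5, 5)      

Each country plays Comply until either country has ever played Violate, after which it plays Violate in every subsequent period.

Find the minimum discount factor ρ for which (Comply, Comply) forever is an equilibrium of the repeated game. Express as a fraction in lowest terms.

13/(1−ρ) ≥ 22 + 5ρ/(1−ρ)
13 ≥ 22 − 17ρ
ρ ≥ 9/17.

9/17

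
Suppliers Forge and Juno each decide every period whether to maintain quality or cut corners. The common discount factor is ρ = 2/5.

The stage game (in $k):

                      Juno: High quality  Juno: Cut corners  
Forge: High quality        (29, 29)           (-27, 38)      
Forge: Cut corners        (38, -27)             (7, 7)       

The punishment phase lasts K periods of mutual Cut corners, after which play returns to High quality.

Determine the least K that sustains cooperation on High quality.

2

No profitable deviation requires (29−7)(ρ+…+ρ^K) ≥ 38−29, i.e. ρ+…+ρ^K ≥ 9/22 ≈ 0.4091.
With ρ = 2/5, the partial sums are K=1: 0.4000, K=2: 0.5600.
K = 2 is the first length at which the sum reaches 0.4091.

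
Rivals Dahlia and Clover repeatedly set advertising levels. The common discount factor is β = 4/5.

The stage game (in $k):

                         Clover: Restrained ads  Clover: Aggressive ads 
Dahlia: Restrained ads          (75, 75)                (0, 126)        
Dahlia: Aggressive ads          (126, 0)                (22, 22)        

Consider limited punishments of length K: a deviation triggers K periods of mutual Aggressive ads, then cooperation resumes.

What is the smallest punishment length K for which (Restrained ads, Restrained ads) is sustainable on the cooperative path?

2

Need Σ_{k=1}^{K} β^k ≥ (126−75)/(75−22) = 0.9623 at β = 4/5.
At K = 1 the sum is 0.8000 < 0.9623; at K = 2 it is 1.4400 ≥ 0.9623.
So the minimum punishment length is K = 2.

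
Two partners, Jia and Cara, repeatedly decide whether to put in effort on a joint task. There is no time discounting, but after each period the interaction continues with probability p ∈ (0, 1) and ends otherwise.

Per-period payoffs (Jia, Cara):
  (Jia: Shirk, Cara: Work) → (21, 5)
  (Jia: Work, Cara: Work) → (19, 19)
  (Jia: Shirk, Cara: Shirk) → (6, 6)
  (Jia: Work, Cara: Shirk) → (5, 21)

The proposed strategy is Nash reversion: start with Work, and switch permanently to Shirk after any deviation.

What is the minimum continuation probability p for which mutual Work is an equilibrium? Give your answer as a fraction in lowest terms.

2/15

With no time discounting, the continuation probability p plays the role of the discount factor.
Grim-trigger IC: 19/(1−p) ≥ 21 + 6p/(1−p) ⇒ p ≥ (21−19)/(21−6) = 2/15.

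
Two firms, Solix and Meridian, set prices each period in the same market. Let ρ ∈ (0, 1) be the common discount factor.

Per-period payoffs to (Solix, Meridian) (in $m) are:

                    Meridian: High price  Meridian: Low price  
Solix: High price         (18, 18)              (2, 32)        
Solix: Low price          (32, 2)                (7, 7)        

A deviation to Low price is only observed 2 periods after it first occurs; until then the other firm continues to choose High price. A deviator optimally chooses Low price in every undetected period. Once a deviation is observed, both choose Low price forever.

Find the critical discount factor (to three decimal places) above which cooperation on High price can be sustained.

Deviating for the 2 undetected periods gains 32−18 = 14 per period over cooperation, then loses 18−7 = 11 per period forever once punishment starts.
Gain: 14(1 + ρ + … + ρ^1); loss: 11·ρ^2/(1−ρ).
No profitable deviation ⇔ 14(1−ρ^2) ≤ 11·ρ^2, i.e. ρ^2 ≥ 14/(14+11) = 14/25.
Hence ρ ≥ (14/25)^(1/2) ≈ 0.748.

0.748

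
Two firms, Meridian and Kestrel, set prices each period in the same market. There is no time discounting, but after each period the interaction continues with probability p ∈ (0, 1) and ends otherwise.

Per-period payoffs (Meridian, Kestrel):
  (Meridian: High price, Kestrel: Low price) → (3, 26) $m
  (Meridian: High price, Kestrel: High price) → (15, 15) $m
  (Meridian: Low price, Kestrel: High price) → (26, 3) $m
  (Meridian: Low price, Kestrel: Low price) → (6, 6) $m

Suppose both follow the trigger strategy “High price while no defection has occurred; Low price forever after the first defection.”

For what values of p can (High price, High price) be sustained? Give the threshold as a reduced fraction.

11/20

With no time discounting, the continuation probability p plays the role of the discount factor.
Grim-trigger IC: 15/(1−p) ≥ 26 + 6p/(1−p) ⇒ p ≥ (26−15)/(26−6) = 11/20.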